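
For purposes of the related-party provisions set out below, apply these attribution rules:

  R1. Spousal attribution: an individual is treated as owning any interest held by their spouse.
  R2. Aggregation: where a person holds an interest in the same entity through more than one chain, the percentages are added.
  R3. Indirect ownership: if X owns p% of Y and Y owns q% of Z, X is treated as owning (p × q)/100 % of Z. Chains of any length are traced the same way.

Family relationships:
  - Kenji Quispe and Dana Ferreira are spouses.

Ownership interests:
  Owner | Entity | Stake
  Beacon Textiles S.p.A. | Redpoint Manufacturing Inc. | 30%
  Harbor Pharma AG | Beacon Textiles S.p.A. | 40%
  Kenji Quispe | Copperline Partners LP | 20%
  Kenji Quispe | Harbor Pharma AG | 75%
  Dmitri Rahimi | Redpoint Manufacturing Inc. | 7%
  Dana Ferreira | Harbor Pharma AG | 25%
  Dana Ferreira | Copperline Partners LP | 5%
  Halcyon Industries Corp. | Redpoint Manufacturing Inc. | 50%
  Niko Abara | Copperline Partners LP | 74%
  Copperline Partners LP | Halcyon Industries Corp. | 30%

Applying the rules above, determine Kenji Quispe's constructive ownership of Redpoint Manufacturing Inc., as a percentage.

By spousal attribution (R1), Kenji Quispe is treated as also owning Dana Ferreira's interest in Copperline Partners LP, giving 20% + 5% = 25%.
By spousal attribution (R1), Kenji Quispe is treated as also owning Dana Ferreira's interest in Harbor Pharma AG, giving 75% + 25% = 100%.
Chain via Copperline Partners LP → Halcyon Industries Corp. (R3): 25% × 30% × 50% = 3.75% of Redpoint Manufacturing Inc.
Chain via Harbor Pharma AG → Beacon Textiles S.p.A. (R3): 100% × 40% × 30% = 12% of Redpoint Manufacturing Inc.
Aggregating (R2): 3.75% + 12% = 15.75%.

15.75%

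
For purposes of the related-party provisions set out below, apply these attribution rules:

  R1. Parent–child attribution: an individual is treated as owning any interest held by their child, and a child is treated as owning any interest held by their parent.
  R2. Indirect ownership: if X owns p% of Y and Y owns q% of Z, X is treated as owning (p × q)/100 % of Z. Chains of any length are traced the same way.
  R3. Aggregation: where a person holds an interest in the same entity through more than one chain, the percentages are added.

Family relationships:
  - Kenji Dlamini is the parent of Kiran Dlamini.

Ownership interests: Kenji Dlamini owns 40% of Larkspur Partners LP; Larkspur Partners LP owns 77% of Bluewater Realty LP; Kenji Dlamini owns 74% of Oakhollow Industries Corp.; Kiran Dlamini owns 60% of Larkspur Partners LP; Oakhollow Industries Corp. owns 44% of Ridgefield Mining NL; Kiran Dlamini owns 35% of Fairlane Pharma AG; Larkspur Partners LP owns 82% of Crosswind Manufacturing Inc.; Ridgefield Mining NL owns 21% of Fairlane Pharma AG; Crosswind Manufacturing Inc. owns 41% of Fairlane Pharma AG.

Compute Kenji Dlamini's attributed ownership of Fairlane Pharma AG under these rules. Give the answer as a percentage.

75.4576%

By parent–child attribution (R1), Kenji Dlamini is treated as also owning Kiran Dlamini's interest in Larkspur Partners LP, giving 40% + 60% = 100%.
By parent–child attribution (R1), Kenji Dlamini is treated as owning Kiran Dlamini's 35% interest in Fairlane Pharma AG.
Chain via Larkspur Partners LP → Crosswind Manufacturing Inc. (R2): 100% × 82% × 41% = 33.62% of Fairlane Pharma AG.
Chain via Oakhollow Industries Corp. → Ridgefield Mining NL (R2): 74% × 44% × 21% = 6.8376% of Fairlane Pharma AG.
Direct interest in Fairlane Pharma AG: 35%.
Aggregating (R3): 33.62% + 6.8376% + 35% = 75.4576%.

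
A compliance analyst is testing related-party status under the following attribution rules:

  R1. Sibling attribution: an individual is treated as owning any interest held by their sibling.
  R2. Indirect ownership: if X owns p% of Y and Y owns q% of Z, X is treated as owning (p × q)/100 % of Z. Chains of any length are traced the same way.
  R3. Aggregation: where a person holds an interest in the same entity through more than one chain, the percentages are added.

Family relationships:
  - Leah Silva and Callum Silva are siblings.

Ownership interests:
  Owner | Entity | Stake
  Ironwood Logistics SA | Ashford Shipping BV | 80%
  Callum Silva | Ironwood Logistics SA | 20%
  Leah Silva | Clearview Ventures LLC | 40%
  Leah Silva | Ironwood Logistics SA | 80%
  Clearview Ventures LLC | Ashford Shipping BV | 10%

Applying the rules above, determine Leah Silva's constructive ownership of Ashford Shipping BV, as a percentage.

By sibling attribution (R1), Leah Silva is treated as also owning Callum Silva's interest in Ironwood Logistics SA, giving 80% + 20% = 100%.
Chain via Clearview Ventures LLC (R2): 40% × 10% = 4% of Ashford Shipping BV.
Chain via Ironwood Logistics SA (R2): 100% × 80% = 80% of Ashford Shipping BV.
Aggregating (R3): 4% + 80% = 84%.

84%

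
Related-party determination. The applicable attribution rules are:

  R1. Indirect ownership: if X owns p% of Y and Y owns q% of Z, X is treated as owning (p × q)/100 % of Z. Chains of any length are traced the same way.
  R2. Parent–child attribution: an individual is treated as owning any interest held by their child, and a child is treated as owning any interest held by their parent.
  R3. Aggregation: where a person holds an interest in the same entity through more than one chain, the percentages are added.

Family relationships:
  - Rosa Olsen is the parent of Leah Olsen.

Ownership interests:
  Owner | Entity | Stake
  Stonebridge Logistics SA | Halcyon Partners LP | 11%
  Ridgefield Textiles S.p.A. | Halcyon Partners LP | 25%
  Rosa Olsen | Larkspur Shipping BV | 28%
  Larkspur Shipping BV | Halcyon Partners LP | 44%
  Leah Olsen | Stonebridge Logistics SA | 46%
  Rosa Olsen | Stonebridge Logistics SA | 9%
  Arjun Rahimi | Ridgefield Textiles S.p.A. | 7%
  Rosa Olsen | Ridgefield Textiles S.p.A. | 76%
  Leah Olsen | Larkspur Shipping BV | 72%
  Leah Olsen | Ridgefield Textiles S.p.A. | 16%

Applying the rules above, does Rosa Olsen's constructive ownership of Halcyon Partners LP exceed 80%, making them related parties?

By parent–child attribution (R2), Rosa Olsen is treated as also owning Leah Olsen's interest in Ridgefield Textiles S.p.A, giving 76% + 16% = 92%.
By parent–child attribution (R2), Rosa Olsen is treated as also owning Leah Olsen's interest in Stonebridge Logistics SA, giving 9% + 46% = 55%.
By parent–child attribution (R2), Rosa Olsen is treated as also owning Leah Olsen's interest in Larkspur Shipping BV, giving 28% + 72% = 100%.
Chain via Ridgefield Textiles S.p.A. (R1): 92% × 25% = 23% of Halcyon Partners LP.
Chain via Stonebridge Logistics SA (R1): 55% × 11% = 6.05% of Halcyon Partners LP.
Chain via Larkspur Shipping BV (R1): 100% × 44% = 44% of Halcyon Partners LP.
Aggregating (R3): 23% + 6.05% + 44% = 73.05%.
73.05% does not exceed the 80% threshold, so Rosa is not a related party to Halcyon Partners LP.

No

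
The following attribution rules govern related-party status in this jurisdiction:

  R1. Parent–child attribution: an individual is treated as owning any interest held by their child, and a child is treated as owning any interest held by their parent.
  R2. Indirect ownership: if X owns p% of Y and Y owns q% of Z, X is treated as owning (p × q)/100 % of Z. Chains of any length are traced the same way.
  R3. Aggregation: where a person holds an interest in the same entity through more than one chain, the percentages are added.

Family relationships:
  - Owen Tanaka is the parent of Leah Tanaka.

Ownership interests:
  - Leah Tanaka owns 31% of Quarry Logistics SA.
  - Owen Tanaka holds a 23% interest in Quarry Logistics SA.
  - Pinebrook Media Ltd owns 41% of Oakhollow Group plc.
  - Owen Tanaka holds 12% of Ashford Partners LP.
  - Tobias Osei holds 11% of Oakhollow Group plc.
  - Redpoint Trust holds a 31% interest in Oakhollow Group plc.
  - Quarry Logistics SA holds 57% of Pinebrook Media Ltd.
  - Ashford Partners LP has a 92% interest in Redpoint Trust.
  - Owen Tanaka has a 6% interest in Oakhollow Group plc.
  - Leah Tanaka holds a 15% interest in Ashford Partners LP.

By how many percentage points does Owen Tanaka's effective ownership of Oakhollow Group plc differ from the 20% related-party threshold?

6.3202

By parent–child attribution (R1), Owen Tanaka is treated as also owning Leah Tanaka's interest in Quarry Logistics SA, giving 23% + 31% = 54%.
By parent–child attribution (R1), Owen Tanaka is treated as also owning Leah Tanaka's interest in Ashford Partners LP, giving 12% + 15% = 27%.
Chain via Quarry Logistics SA → Pinebrook Media Ltd (R2): 54% × 57% × 41% = 12.6198% of Oakhollow Group plc.
Chain via Ashford Partners LP → Redpoint Trust (R2): 27% × 92% × 31% = 7.7004% of Oakhollow Group plc.
Direct interest in Oakhollow Group plc: 6%.
Aggregating (R3): 12.6198% + 7.7004% + 6% = 26.3202%.
26.3202% exceeds the 20% threshold by 6.3202 percentage points.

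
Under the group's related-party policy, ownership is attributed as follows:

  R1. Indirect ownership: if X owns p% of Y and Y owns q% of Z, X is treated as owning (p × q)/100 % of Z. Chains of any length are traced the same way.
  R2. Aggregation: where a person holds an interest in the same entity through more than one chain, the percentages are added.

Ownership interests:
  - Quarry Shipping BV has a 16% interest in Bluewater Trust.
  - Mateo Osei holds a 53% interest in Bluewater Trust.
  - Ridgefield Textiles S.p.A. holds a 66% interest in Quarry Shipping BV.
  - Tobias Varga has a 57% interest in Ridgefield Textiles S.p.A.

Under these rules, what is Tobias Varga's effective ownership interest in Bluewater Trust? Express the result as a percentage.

6.0192%

Chain via Ridgefield Textiles S.p.A. → Quarry Shipping BV (R1): 57% × 66% × 16% = 6.0192% of Bluewater Trust.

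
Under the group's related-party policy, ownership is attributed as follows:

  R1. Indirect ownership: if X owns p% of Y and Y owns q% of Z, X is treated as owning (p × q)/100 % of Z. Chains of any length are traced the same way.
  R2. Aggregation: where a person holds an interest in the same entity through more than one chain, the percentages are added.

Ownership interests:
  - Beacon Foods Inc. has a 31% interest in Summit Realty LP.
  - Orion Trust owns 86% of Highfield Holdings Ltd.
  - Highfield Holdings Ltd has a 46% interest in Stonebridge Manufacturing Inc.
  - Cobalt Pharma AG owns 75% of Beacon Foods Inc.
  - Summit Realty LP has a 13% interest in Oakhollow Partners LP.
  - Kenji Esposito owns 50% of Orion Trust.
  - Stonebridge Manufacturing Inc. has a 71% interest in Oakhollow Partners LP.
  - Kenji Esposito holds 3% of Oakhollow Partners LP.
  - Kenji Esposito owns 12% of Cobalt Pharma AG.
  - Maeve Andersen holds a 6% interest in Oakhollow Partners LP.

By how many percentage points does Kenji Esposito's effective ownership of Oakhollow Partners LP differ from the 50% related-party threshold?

Chain via Orion Trust → Highfield Holdings Ltd → Stonebridge Manufacturing Inc. (R1): 50% × 86% × 46% × 71% = 14.0438% of Oakhollow Partners LP.
Chain via Cobalt Pharma AG → Beacon Foods Inc. → Summit Realty LP (R1): 12% × 75% × 31% × 13% = 0.3627% of Oakhollow Partners LP.
Direct interest in Oakhollow Partners LP: 3%.
Aggregating (R2): 14.0438% + 0.3627% + 3% = 17.4065%.
17.4065% falls short of the 50% threshold by 32.5935 percentage points.

32.5935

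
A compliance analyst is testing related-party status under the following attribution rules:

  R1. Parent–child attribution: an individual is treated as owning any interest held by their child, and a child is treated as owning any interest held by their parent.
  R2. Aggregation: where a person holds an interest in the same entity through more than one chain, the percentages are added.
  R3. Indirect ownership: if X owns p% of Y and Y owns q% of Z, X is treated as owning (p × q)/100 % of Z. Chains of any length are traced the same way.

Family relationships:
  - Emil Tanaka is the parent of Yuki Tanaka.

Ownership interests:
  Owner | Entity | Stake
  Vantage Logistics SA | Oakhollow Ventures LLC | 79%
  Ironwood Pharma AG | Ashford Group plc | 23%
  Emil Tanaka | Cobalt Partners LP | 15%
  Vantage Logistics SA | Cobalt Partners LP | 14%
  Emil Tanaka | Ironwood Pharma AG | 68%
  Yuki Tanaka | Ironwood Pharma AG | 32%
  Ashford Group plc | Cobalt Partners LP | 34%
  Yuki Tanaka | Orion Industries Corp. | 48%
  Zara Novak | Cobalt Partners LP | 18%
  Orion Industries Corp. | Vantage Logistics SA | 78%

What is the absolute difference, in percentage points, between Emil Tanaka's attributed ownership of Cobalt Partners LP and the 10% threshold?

18.0616

By parent–child attribution (R1), Emil Tanaka is treated as also owning Yuki Tanaka's interest in Ironwood Pharma AG, giving 68% + 32% = 100%.
By parent–child attribution (R1), Emil Tanaka is treated as owning Yuki Tanaka's 48% interest in Orion Industries Corp.
Chain via Ironwood Pharma AG → Ashford Group plc (R3): 100% × 23% × 34% = 7.82% of Cobalt Partners LP.
Direct interest in Cobalt Partners LP: 15%.
Chain via Orion Industries Corp. → Vantage Logistics SA (R3): 48% × 78% × 14% = 5.2416% of Cobalt Partners LP.
Aggregating (R2): 7.82% + 15% + 5.2416% = 28.0616%.
28.0616% exceeds the 10% threshold by 18.0616 percentage points.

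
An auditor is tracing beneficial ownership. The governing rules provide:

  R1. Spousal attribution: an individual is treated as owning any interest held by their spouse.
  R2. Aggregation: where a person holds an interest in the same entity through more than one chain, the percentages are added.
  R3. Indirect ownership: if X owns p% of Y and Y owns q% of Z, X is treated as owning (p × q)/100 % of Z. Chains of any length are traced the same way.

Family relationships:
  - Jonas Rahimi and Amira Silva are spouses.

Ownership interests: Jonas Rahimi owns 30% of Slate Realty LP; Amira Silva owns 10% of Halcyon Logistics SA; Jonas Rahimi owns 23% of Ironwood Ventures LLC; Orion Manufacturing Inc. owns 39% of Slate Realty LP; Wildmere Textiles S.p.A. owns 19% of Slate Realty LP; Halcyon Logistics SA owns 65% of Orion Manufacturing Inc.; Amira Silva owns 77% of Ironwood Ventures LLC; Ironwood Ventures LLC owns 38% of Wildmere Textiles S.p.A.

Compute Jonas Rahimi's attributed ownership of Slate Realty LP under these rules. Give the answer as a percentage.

39.755%

By spousal attribution (R1), Jonas Rahimi is treated as also owning Amira Silva's interest in Ironwood Ventures LLC, giving 23% + 77% = 100%.
By spousal attribution (R1), Jonas Rahimi is treated as owning Amira Silva's 10% interest in Halcyon Logistics SA.
Chain via Ironwood Ventures LLC → Wildmere Textiles S.p.A. (R3): 100% × 38% × 19% = 7.22% of Slate Realty LP.
Direct interest in Slate Realty LP: 30%.
Chain via Halcyon Logistics SA → Orion Manufacturing Inc. (R3): 10% × 65% × 39% = 2.535% of Slate Realty LP.
Aggregating (R2): 7.22% + 30% + 2.535% = 39.755%.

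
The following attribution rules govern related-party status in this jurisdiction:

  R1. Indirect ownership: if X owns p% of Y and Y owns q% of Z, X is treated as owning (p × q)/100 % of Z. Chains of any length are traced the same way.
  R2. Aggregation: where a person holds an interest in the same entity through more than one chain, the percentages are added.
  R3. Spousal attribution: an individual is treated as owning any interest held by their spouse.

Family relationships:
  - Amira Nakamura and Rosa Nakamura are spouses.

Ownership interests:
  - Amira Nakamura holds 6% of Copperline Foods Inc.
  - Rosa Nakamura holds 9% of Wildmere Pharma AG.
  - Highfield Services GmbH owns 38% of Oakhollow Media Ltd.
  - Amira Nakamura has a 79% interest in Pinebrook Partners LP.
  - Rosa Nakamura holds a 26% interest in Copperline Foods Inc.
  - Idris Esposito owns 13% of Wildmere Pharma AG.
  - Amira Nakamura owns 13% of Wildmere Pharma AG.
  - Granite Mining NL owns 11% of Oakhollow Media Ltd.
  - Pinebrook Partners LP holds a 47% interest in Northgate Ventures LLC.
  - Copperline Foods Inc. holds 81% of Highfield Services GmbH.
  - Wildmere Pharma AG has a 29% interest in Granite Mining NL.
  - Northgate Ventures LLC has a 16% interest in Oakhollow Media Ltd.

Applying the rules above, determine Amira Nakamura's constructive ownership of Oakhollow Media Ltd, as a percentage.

16.4922%

By spousal attribution (R3), Amira Nakamura is treated as also owning Rosa Nakamura's interest in Copperline Foods Inc, giving 6% + 26% = 32%.
By spousal attribution (R3), Amira Nakamura is treated as also owning Rosa Nakamura's interest in Wildmere Pharma AG, giving 13% + 9% = 22%.
Chain via Copperline Foods Inc. → Highfield Services GmbH (R1): 32% × 81% × 38% = 9.8496% of Oakhollow Media Ltd.
Chain via Wildmere Pharma AG → Granite Mining NL (R1): 22% × 29% × 11% = 0.7018% of Oakhollow Media Ltd.
Chain via Pinebrook Partners LP → Northgate Ventures LLC (R1): 79% × 47% × 16% = 5.9408% of Oakhollow Media Ltd.
Aggregating (R2): 9.8496% + 0.7018% + 5.9408% = 16.4922%.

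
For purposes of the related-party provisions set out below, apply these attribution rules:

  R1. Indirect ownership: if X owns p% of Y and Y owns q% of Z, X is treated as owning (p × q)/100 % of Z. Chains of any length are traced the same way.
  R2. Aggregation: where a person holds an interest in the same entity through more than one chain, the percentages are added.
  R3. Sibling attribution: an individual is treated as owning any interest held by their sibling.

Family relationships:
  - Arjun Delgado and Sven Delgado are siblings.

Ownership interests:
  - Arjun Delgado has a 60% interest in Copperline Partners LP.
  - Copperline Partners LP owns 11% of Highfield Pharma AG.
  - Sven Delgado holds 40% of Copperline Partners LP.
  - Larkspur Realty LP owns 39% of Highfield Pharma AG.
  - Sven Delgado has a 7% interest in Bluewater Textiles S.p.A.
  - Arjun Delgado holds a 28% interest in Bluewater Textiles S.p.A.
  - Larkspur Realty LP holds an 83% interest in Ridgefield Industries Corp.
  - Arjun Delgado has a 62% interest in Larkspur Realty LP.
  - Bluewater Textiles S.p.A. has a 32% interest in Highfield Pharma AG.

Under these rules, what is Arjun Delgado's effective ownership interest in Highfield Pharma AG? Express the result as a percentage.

By sibling attribution (R3), Arjun Delgado is treated as also owning Sven Delgado's interest in Bluewater Textiles S.p.A, giving 28% + 7% = 35%.
By sibling attribution (R3), Arjun Delgado is treated as also owning Sven Delgado's interest in Copperline Partners LP, giving 60% + 40% = 100%.
Chain via Larkspur Realty LP (R1): 62% × 39% = 24.18% of Highfield Pharma AG.
Chain via Bluewater Textiles S.p.A. (R1): 35% × 32% = 11.2% of Highfield Pharma AG.
Chain via Copperline Partners LP (R1): 100% × 11% = 11% of Highfield Pharma AG.
Aggregating (R2): 24.18% + 11.2% + 11% = 46.38%.

46.38%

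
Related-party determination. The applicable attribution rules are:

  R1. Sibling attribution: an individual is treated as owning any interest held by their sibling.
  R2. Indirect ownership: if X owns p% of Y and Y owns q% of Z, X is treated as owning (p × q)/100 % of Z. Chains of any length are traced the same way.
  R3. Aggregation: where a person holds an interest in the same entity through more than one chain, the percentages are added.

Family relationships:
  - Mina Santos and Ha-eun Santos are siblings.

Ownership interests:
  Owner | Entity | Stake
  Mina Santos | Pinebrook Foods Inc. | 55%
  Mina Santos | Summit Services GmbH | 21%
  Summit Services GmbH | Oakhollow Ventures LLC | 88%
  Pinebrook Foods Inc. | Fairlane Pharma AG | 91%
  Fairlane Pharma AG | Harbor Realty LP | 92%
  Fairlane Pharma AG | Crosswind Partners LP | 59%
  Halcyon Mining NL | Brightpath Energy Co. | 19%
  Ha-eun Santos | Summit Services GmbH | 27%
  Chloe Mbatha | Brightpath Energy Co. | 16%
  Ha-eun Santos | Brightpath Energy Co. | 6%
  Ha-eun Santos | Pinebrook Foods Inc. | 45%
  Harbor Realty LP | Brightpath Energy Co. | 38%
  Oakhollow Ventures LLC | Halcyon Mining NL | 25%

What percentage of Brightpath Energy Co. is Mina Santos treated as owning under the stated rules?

By sibling attribution (R1), Mina Santos is treated as also owning Ha-eun Santos's interest in Pinebrook Foods Inc, giving 55% + 45% = 100%.
By sibling attribution (R1), Mina Santos is treated as also owning Ha-eun Santos's interest in Summit Services GmbH, giving 21% + 27% = 48%.
By sibling attribution (R1), Mina Santos is treated as owning Ha-eun Santos's 6% interest in Brightpath Energy Co.
Chain via Pinebrook Foods Inc. → Fairlane Pharma AG → Harbor Realty LP (R2): 100% × 91% × 92% × 38% = 31.8136% of Brightpath Energy Co.
Chain via Summit Services GmbH → Oakhollow Ventures LLC → Halcyon Mining NL (R2): 48% × 88% × 25% × 19% = 2.0064% of Brightpath Energy Co.
Direct interest in Brightpath Energy Co: 6%.
Aggregating (R3): 31.8136% + 2.0064% + 6% = 39.82%.

39.82%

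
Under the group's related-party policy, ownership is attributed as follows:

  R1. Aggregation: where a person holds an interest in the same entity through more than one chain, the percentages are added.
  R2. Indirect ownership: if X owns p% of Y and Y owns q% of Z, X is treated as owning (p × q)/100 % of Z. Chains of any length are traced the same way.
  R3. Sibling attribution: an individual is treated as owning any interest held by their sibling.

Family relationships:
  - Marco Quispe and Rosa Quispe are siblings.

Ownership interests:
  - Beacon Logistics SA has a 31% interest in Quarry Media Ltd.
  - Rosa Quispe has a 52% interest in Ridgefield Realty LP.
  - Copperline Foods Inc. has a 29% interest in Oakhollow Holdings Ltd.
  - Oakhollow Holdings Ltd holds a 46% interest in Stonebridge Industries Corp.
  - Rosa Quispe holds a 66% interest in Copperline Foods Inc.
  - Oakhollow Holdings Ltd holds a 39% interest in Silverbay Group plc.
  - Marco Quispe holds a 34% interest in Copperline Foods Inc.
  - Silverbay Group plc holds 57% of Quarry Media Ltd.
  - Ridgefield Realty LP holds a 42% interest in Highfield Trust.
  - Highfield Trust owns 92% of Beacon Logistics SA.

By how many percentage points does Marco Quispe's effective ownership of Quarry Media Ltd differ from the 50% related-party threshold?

By sibling attribution (R3), Marco Quispe is treated as also owning Rosa Quispe's interest in Copperline Foods Inc, giving 34% + 66% = 100%.
By sibling attribution (R3), Marco Quispe is treated as owning Rosa Quispe's 52% interest in Ridgefield Realty LP.
Chain via Copperline Foods Inc. → Oakhollow Holdings Ltd → Silverbay Group plc (R2): 100% × 29% × 39% × 57% = 6.4467% of Quarry Media Ltd.
Chain via Ridgefield Realty LP → Highfield Trust → Beacon Logistics SA (R2): 52% × 42% × 92% × 31% = 6.228768% of Quarry Media Ltd.
Aggregating (R1): 6.4467% + 6.228768% = 12.675468%.
12.675468% falls short of the 50% threshold by 37.324532 percentage points.

37.324532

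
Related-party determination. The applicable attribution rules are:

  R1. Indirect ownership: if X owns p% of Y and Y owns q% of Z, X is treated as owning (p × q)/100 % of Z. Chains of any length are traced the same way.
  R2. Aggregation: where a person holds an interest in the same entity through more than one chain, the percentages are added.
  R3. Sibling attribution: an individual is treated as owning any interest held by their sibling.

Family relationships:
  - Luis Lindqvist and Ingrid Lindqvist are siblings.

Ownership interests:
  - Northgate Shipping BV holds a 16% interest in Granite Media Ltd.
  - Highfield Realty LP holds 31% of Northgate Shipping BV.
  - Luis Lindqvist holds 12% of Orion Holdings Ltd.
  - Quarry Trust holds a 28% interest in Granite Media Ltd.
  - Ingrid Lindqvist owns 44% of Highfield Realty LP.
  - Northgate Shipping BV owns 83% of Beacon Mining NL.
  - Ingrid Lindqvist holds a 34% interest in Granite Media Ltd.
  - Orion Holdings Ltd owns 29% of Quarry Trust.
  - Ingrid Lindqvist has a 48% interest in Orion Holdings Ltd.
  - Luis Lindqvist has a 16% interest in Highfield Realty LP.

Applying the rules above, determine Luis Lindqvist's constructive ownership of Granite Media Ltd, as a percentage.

By sibling attribution (R3), Luis Lindqvist is treated as also owning Ingrid Lindqvist's interest in Highfield Realty LP, giving 16% + 44% = 60%.
By sibling attribution (R3), Luis Lindqvist is treated as also owning Ingrid Lindqvist's interest in Orion Holdings Ltd, giving 12% + 48% = 60%.
By sibling attribution (R3), Luis Lindqvist is treated as owning Ingrid Lindqvist's 34% interest in Granite Media Ltd.
Chain via Highfield Realty LP → Northgate Shipping BV (R1): 60% × 31% × 16% = 2.976% of Granite Media Ltd.
Chain via Orion Holdings Ltd → Quarry Trust (R1): 60% × 29% × 28% = 4.872% of Granite Media Ltd.
Direct interest in Granite Media Ltd: 34%.
Aggregating (R2): 2.976% + 4.872% + 34% = 41.848%.

41.848%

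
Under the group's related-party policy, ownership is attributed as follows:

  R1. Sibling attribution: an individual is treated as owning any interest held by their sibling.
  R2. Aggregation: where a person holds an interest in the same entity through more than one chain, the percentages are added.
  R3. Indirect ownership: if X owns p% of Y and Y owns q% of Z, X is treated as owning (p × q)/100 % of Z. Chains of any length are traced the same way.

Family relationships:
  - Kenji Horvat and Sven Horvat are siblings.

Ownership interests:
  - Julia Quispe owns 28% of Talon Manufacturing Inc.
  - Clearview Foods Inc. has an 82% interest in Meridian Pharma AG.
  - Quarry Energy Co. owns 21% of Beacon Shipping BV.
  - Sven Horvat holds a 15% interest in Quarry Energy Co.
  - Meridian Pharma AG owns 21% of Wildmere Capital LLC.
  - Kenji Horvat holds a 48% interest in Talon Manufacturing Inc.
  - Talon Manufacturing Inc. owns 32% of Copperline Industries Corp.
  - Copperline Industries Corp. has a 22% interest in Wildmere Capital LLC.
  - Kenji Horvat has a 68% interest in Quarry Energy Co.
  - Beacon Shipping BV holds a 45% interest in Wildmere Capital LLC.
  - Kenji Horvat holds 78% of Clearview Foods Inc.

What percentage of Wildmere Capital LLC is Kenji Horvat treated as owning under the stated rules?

24.6543%

By sibling attribution (R1), Kenji Horvat is treated as also owning Sven Horvat's interest in Quarry Energy Co, giving 68% + 15% = 83%.
Chain via Clearview Foods Inc. → Meridian Pharma AG (R3): 78% × 82% × 21% = 13.4316% of Wildmere Capital LLC.
Chain via Quarry Energy Co. → Beacon Shipping BV (R3): 83% × 21% × 45% = 7.8435% of Wildmere Capital LLC.
Chain via Talon Manufacturing Inc. → Copperline Industries Corp. (R3): 48% × 32% × 22% = 3.3792% of Wildmere Capital LLC.
Aggregating (R2): 13.4316% + 7.8435% + 3.3792% = 24.6543%.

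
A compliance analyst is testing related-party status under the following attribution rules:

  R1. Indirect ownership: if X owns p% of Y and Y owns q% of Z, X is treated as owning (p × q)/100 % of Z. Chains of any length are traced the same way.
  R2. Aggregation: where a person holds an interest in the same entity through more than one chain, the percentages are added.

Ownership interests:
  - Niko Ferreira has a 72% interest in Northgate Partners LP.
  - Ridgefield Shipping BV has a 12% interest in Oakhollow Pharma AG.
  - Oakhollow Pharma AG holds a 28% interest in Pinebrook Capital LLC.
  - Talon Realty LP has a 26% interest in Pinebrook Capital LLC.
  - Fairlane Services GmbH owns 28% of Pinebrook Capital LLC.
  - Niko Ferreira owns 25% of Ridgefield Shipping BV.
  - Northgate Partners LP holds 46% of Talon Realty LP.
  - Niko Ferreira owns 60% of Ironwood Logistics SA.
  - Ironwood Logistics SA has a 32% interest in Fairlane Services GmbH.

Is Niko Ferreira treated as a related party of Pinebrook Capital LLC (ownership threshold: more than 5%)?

Chain via Northgate Partners LP → Talon Realty LP (R1): 72% × 46% × 26% = 8.6112% of Pinebrook Capital LLC.
Chain via Ridgefield Shipping BV → Oakhollow Pharma AG (R1): 25% × 12% × 28% = 0.84% of Pinebrook Capital LLC.
Chain via Ironwood Logistics SA → Fairlane Services GmbH (R1): 60% × 32% × 28% = 5.376% of Pinebrook Capital LLC.
Aggregating (R2): 8.6112% + 0.84% + 5.376% = 14.8272%.
14.8272% exceeds the 5% threshold, so Niko is a related party to Pinebrook Capital LLC.

Yes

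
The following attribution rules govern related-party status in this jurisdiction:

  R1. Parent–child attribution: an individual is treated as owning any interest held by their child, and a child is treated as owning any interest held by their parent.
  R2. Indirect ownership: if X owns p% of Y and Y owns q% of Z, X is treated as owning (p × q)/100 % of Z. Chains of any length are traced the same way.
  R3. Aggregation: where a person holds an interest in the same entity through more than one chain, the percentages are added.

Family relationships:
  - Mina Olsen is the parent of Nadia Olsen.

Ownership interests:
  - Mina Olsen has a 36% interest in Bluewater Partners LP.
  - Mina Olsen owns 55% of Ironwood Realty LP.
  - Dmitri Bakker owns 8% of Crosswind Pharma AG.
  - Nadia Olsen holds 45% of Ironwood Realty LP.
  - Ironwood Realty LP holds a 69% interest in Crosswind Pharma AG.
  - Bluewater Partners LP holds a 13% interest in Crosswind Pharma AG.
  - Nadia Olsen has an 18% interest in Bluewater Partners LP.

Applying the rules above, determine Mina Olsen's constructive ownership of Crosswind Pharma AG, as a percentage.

By parent–child attribution (R1), Mina Olsen is treated as also owning Nadia Olsen's interest in Bluewater Partners LP, giving 36% + 18% = 54%.
By parent–child attribution (R1), Mina Olsen is treated as also owning Nadia Olsen's interest in Ironwood Realty LP, giving 55% + 45% = 100%.
Chain via Bluewater Partners LP (R2): 54% × 13% = 7.02% of Crosswind Pharma AG.
Chain via Ironwood Realty LP (R2): 100% × 69% = 69% of Crosswind Pharma AG.
Aggregating (R3): 7.02% + 69% = 76.02%.

76.02%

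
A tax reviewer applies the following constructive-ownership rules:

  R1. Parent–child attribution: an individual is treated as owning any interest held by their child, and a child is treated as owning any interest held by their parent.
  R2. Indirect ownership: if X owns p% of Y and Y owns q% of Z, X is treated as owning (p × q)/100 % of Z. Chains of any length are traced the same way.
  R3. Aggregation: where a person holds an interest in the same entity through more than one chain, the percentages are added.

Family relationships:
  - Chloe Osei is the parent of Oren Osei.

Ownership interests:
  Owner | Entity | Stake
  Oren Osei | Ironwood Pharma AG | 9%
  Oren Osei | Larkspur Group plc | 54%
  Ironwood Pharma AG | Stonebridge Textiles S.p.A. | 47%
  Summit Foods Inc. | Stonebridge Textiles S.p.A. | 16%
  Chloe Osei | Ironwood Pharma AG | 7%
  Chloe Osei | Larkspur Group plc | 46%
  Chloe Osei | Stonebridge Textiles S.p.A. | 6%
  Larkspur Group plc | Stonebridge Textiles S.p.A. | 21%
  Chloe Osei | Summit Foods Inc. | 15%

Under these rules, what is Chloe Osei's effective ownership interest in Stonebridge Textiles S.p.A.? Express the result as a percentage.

By parent–child attribution (R1), Chloe Osei is treated as also owning Oren Osei's interest in Ironwood Pharma AG, giving 7% + 9% = 16%.
By parent–child attribution (R1), Chloe Osei is treated as also owning Oren Osei's interest in Larkspur Group plc, giving 46% + 54% = 100%.
Chain via Ironwood Pharma AG (R2): 16% × 47% = 7.52% of Stonebridge Textiles S.p.A.
Chain via Larkspur Group plc (R2): 100% × 21% = 21% of Stonebridge Textiles S.p.A.
Chain via Summit Foods Inc. (R2): 15% × 16% = 2.4% of Stonebridge Textiles S.p.A.
Direct interest in Stonebridge Textiles S.p.A: 6%.
Aggregating (R3): 7.52% + 21% + 2.4% + 6% = 36.92%.

36.92%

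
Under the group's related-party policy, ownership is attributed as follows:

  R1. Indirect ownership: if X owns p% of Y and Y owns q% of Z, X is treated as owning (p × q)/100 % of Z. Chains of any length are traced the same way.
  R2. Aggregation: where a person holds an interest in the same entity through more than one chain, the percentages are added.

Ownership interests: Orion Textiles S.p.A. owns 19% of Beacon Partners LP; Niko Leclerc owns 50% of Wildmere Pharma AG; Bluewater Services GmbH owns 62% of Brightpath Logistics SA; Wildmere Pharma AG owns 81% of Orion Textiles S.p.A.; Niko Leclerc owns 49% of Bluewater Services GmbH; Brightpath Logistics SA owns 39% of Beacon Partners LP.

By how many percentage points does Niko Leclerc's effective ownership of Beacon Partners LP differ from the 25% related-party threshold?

Chain via Wildmere Pharma AG → Orion Textiles S.p.A. (R1): 50% × 81% × 19% = 7.695% of Beacon Partners LP.
Chain via Bluewater Services GmbH → Brightpath Logistics SA (R1): 49% × 62% × 39% = 11.8482% of Beacon Partners LP.
Aggregating (R2): 7.695% + 11.8482% = 19.5432%.
19.5432% falls short of the 25% threshold by 5.4568 percentage points.

5.4568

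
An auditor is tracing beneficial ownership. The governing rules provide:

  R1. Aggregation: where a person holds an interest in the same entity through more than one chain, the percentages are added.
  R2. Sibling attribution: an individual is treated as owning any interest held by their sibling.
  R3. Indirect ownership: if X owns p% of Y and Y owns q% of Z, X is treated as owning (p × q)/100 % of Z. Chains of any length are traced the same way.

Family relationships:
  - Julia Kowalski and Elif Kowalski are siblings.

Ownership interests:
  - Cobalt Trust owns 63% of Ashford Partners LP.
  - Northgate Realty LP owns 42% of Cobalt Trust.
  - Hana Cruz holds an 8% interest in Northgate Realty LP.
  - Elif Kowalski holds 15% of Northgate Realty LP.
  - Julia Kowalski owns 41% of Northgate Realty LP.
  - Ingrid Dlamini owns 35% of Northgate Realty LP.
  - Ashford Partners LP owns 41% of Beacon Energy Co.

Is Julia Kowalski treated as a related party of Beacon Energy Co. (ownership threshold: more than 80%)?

No

By sibling attribution (R2), Julia Kowalski is treated as also owning Elif Kowalski's interest in Northgate Realty LP, giving 41% + 15% = 56%.
Chain via Northgate Realty LP → Cobalt Trust → Ashford Partners LP (R3): 56% × 42% × 63% × 41% = 6.075216% of Beacon Energy Co.
6.075216% does not exceed the 80% threshold, so Julia is not a related party to Beacon Energy Co.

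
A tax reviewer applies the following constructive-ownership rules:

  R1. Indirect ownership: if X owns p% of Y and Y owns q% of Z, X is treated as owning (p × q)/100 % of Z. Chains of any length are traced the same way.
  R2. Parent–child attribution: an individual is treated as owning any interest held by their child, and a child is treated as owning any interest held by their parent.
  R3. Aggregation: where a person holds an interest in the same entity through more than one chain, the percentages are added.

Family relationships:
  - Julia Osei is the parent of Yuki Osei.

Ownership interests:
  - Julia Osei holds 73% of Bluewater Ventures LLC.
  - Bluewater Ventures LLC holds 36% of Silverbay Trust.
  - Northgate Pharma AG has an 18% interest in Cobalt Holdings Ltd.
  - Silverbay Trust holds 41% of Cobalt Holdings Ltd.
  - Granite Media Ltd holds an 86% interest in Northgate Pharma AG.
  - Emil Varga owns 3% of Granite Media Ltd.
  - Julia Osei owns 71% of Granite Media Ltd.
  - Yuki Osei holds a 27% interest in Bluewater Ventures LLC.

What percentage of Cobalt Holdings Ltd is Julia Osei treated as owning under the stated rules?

By parent–child attribution (R2), Julia Osei is treated as also owning Yuki Osei's interest in Bluewater Ventures LLC, giving 73% + 27% = 100%.
Chain via Granite Media Ltd → Northgate Pharma AG (R1): 71% × 86% × 18% = 10.9908% of Cobalt Holdings Ltd.
Chain via Bluewater Ventures LLC → Silverbay Trust (R1): 100% × 36% × 41% = 14.76% of Cobalt Holdings Ltd.
Aggregating (R3): 10.9908% + 14.76% = 25.7508%.

25.7508%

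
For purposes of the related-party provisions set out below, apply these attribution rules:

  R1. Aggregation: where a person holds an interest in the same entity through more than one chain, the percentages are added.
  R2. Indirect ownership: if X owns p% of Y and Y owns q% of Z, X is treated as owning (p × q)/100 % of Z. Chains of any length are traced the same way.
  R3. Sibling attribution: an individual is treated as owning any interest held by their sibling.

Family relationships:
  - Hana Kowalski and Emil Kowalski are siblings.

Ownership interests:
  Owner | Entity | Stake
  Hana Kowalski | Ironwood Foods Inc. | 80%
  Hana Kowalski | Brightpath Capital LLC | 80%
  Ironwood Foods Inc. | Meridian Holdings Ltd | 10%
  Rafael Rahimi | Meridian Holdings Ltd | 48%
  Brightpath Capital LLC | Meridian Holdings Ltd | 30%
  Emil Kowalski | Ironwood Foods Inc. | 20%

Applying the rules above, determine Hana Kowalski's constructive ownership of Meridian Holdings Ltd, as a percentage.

34%

By sibling attribution (R3), Hana Kowalski is treated as also owning Emil Kowalski's interest in Ironwood Foods Inc, giving 80% + 20% = 100%.
Chain via Brightpath Capital LLC (R2): 80% × 30% = 24% of Meridian Holdings Ltd.
Chain via Ironwood Foods Inc. (R2): 100% × 10% = 10% of Meridian Holdings Ltd.
Aggregating (R1): 24% + 10% = 34%.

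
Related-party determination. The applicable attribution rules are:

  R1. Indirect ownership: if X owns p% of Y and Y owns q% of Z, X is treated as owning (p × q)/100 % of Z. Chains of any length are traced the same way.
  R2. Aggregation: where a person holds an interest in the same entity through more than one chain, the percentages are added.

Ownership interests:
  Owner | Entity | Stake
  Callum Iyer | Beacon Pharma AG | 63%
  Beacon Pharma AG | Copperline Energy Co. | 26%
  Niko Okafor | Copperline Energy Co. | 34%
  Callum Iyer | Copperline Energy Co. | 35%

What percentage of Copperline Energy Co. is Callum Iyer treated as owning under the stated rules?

Chain via Beacon Pharma AG (R1): 63% × 26% = 16.38% of Copperline Energy Co.
Direct interest in Copperline Energy Co: 35%.
Aggregating (R2): 16.38% + 35% = 51.38%.

51.38%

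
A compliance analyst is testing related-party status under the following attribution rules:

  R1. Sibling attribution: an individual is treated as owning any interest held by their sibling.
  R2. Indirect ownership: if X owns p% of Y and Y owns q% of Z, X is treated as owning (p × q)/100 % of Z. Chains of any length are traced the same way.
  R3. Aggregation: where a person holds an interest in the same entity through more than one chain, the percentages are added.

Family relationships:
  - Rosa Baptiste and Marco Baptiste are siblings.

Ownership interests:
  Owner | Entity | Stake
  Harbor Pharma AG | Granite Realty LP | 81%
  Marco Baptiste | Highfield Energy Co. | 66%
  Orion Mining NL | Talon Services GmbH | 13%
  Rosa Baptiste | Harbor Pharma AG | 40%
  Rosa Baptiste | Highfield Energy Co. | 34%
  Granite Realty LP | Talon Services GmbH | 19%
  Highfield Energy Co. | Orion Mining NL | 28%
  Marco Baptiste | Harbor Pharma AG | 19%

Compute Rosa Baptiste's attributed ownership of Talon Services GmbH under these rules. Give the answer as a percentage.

12.7201%

By sibling attribution (R1), Rosa Baptiste is treated as also owning Marco Baptiste's interest in Highfield Energy Co, giving 34% + 66% = 100%.
By sibling attribution (R1), Rosa Baptiste is treated as also owning Marco Baptiste's interest in Harbor Pharma AG, giving 40% + 19% = 59%.
Chain via Highfield Energy Co. → Orion Mining NL (R2): 100% × 28% × 13% = 3.64% of Talon Services GmbH.
Chain via Harbor Pharma AG → Granite Realty LP (R2): 59% × 81% × 19% = 9.0801% of Talon Services GmbH.
Aggregating (R3): 3.64% + 9.0801% = 12.7201%.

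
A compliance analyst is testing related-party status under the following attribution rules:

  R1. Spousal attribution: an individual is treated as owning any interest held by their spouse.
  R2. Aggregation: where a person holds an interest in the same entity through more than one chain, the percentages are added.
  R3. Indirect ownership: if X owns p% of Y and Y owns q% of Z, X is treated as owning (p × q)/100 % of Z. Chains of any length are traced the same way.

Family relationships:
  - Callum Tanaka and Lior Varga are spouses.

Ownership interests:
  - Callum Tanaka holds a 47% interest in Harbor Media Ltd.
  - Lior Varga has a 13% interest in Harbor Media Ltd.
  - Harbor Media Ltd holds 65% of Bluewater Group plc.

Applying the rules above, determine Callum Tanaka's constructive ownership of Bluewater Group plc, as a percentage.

39%

By spousal attribution (R1), Callum Tanaka is treated as also owning Lior Varga's interest in Harbor Media Ltd, giving 47% + 13% = 60%.
Chain via Harbor Media Ltd (R3): 60% × 65% = 39% of Bluewater Group plc.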